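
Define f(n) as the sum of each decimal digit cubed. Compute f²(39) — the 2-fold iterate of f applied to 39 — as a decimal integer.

684

39 → 756
756 → 684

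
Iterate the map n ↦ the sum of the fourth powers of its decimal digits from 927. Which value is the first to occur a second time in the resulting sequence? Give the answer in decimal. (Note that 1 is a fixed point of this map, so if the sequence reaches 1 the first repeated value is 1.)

927 → 9⁴ + 2⁴ + 7⁴ = 8978
8978 → 8⁴ + 9⁴ + 7⁴ + 8⁴ = 17154
17154 → 1⁴ + 7⁴ + 1⁴ + 5⁴ + 4⁴ = 3284
3284 → 3⁴ + 2⁴ + 8⁴ + 4⁴ = 4449
4449 → 4⁴ + 4⁴ + 4⁴ + 9⁴ = 7329
7329 → 7⁴ + 3⁴ + 2⁴ + 9⁴ = 9059
9059 → 9⁴ + 0⁴ + 5⁴ + 9⁴ = 13747
13747 → 1⁴ + 3⁴ + 7⁴ + 4⁴ + 7⁴ = 5140
5140 → 5⁴ + 1⁴ + 4⁴ + 0⁴ = 882
882 → 8⁴ + 8⁴ + 2⁴ = 8208
8208 → 8⁴ + 2⁴ + 0⁴ + 8⁴ = 8208  — 8208 already appeared earlier.

8208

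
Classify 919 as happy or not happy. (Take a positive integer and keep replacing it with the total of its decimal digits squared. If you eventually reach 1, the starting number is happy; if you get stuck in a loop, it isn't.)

919 → 163
163 → 46
46 → 52
52 → 29
29 → 85
85 → 89
89 → 145
145 → 42
42 → 20
20 → 4
4 → 16
16 → 37
37 → 58
58 → 89  — 89 already seen; the sequence cycles without reaching 1.

not happy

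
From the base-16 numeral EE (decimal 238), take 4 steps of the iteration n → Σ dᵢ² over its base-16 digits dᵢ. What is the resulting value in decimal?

238 = (14,14)_16 → 14² + 14² = 196 + 196 = 392
392 = (1,8,8)_16 → 1² + 8² + 8² = 1 + 64 + 64 = 129
129 = (8,1)_16 → 8² + 1² = 64 + 1 = 65
65 = (4,1)_16 → 4² + 1² = 16 + 1 = 17

17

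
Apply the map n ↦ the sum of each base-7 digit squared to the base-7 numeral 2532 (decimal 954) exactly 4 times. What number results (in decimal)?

34

954 = (2,5,3,2)_7 → 2² + 5² + 3² + 2² = 4 + 25 + 9 + 4 = 42
42 = (6,0)_7 → 6² + 0² = 36 + 0 = 36
36 = (5,1)_7 → 5² + 1² = 25 + 1 = 26
26 = (3,5)_7 → 3² + 5² = 9 + 25 = 34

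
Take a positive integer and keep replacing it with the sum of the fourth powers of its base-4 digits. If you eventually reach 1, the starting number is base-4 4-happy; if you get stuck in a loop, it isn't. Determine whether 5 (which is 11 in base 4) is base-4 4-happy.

5 = (1,1)_4 → 2
2 = (2)_4 → 16
16 = (1,0,0)_4 → 1  — reached 1.

base-4 4-happy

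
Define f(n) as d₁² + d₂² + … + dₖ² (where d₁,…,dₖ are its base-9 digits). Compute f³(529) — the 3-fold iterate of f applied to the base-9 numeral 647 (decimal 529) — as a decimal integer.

529 = (6,4,7)_9 → 6² + 4² + 7² = 101
101 = (1,2,2)_9 → 1² + 2² + 2² = 9
9 = (1,0)_9 → 1² + 0² = 1

1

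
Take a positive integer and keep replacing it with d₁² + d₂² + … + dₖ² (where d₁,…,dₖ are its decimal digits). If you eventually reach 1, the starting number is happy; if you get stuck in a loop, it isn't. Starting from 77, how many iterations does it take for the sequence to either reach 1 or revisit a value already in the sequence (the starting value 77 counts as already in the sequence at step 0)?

10

77 → 7² + 7² = 49 + 49 = 98
98 → 9² + 8² = 81 + 64 = 145
145 → 1² + 4² + 5² = 1 + 16 + 25 = 42
42 → 4² + 2² = 16 + 4 = 20
20 → 2² + 0² = 4 + 0 = 4
4 → 4² = 16
16 → 1² + 6² = 1 + 36 = 37
37 → 3² + 7² = 9 + 49 = 58
58 → 5² + 8² = 25 + 64 = 89
89 → 8² + 9² = 64 + 81 = 145  — 145 repeats.
That took 10 steps.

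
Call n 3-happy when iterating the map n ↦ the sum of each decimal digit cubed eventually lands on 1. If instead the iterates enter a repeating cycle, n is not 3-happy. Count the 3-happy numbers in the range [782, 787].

782: 782 → 863 → 755 → 593 → 881 → 1025 → 134 → 92 → 737 → 713 → 371 → 371  — not 3-happy
783: 783 → 882 → 1032 → 36 → 243 → 99 → 1458 → 702 → 351 → 153 → 153  — not 3-happy
784: 784 → 919 → 1459 → 919  — not 3-happy
785: 785 → 980 → 1241 → 74 → 407 → 407  — not 3-happy
786: 786 → 1071 → 345 → 216 → 225 → 141 → 66 → 432 → 99 → 1458 → 702 → 351 → 153 → 153  — not 3-happy
787: 787 → 1198 → 1243 → 100 → 1  — 3-happy
3-happy: 787

1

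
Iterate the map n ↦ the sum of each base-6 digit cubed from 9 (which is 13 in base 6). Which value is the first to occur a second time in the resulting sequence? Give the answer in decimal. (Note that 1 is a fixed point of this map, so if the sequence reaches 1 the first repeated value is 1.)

9 = (1,3)_6 → 1³ + 3³ = 1 + 27 = 28
28 = (4,4)_6 → 4³ + 4³ = 64 + 64 = 128
128 = (3,3,2)_6 → 3³ + 3³ + 2³ = 27 + 27 + 8 = 62
62 = (1,4,2)_6 → 1³ + 4³ + 2³ = 1 + 64 + 8 = 73
73 = (2,0,1)_6 → 2³ + 0³ + 1³ = 8 + 0 + 1 = 9  — 9 already appeared earlier.

9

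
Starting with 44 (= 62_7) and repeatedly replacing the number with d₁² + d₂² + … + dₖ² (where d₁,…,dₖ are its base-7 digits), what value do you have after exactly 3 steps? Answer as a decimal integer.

2

44 = (6,2)_7 → 6² + 2² = 40
40 = (5,5)_7 → 5² + 5² = 50
50 = (1,0,1)_7 → 1² + 0² + 1² = 2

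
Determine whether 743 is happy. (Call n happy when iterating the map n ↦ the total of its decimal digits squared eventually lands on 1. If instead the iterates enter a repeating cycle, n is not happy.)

not happy

743 → 7² + 4² + 3² = 49 + 16 + 9 = 74
74 → 7² + 4² = 49 + 16 = 65
65 → 6² + 5² = 36 + 25 = 61
61 → 6² + 1² = 36 + 1 = 37
37 → 3² + 7² = 9 + 49 = 58
58 → 5² + 8² = 25 + 64 = 89
89 → 8² + 9² = 64 + 81 = 145
145 → 1² + 4² + 5² = 1 + 16 + 25 = 42
42 → 4² + 2² = 16 + 4 = 20
20 → 2² + 0² = 4 + 0 = 4
4 → 4² = 16
16 → 1² + 6² = 1 + 36 = 37  — 37 already seen; the sequence cycles without reaching 1.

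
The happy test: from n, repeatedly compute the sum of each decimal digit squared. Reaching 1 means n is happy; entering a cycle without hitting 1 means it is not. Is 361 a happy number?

not happy

361 → 3² + 6² + 1² = 46
46 → 4² + 6² = 52
52 → 5² + 2² = 29
29 → 2² + 9² = 85
85 → 8² + 5² = 89
89 → 8² + 9² = 145
145 → 1² + 4² + 5² = 42
42 → 4² + 2² = 20
20 → 2² + 0² = 4
4 → 4² = 16
16 → 1² + 6² = 37
37 → 3² + 7² = 58
58 → 5² + 8² = 89  — 89 already seen; the sequence cycles without reaching 1.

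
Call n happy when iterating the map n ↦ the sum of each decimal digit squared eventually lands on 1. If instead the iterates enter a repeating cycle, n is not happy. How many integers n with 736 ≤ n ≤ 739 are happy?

2

736: 736 → 94 → 97 → 130 → 10 → 1  — happy
737: 737 → 107 → 50 → 25 → 29 → 85 → 89 → 145 → 42 → 20 → 4 → 16 → 37 → 58 → 89  — not happy
738: 738 → 122 → 9 → 81 → 65 → 61 → 37 → 58 → 89 → 145 → 42 → 20 → 4 → 16 → 37  — not happy
739: 739 → 139 → 91 → 82 → 68 → 100 → 1  — happy
happy: 736, 739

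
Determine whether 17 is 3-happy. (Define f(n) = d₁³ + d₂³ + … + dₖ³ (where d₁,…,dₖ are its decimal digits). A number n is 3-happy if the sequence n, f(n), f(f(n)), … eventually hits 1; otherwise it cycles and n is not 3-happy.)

not 3-happy

17 → 1³ + 7³ = 1 + 343 = 344
344 → 3³ + 4³ + 4³ = 27 + 64 + 64 = 155
155 → 1³ + 5³ + 5³ = 1 + 125 + 125 = 251
251 → 2³ + 5³ + 1³ = 8 + 125 + 1 = 134
134 → 1³ + 3³ + 4³ = 1 + 27 + 64 = 92
92 → 9³ + 2³ = 729 + 8 = 737
737 → 7³ + 3³ + 7³ = 343 + 27 + 343 = 713
713 → 7³ + 1³ + 3³ = 343 + 1 + 27 = 371
371 → 3³ + 7³ + 1³ = 27 + 343 + 1 = 371  — 371 already seen; the sequence cycles without reaching 1.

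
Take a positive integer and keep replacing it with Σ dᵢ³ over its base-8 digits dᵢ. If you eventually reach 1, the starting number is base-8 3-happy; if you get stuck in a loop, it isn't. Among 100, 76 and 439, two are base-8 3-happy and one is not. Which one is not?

439

100: 100 → 129 → 9 → 2 → 8 → 1  — reaches 1 (base-8 3-happy)
76: 76 → 66 → 9 → 2 → 8 → 1  — reaches 1 (base-8 3-happy)
439: 439 → 775 → 408 → 243 → 270 → 281 → 92 → 92  — repeats 92 (not base-8 3-happy)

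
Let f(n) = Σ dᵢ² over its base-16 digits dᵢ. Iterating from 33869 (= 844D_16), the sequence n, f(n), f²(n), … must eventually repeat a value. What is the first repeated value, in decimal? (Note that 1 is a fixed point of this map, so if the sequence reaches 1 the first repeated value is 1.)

169

33869 = (8,4,4,13)_16 → 8² + 4² + 4² + 13² = 265
265 = (1,0,9)_16 → 1² + 0² + 9² = 82
82 = (5,2)_16 → 5² + 2² = 29
29 = (1,13)_16 → 1² + 13² = 170
170 = (10,10)_16 → 10² + 10² = 200
200 = (12,8)_16 → 12² + 8² = 208
208 = (13,0)_16 → 13² + 0² = 169
169 = (10,9)_16 → 10² + 9² = 181
181 = (11,5)_16 → 11² + 5² = 146
146 = (9,2)_16 → 9² + 2² = 85
85 = (5,5)_16 → 5² + 5² = 50
50 = (3,2)_16 → 3² + 2² = 13
13 = (13)_16 → 13² = 169  — 169 already appeared earlier.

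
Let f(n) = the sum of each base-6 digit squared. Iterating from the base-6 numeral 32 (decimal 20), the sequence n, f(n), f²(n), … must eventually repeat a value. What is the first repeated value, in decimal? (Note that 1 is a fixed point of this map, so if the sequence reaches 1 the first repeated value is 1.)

20

20 = (3,2)_6 → 13
13 = (2,1)_6 → 5
5 = (5)_6 → 25
25 = (4,1)_6 → 17
17 = (2,5)_6 → 29
29 = (4,5)_6 → 41
41 = (1,0,5)_6 → 26
26 = (4,2)_6 → 20  — 20 already appeared earlier.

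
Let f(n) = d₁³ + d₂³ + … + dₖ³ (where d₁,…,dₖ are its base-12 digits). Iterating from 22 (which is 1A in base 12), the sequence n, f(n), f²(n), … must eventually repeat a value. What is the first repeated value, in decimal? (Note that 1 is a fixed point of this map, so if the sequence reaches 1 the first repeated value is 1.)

1001

22 = (1,10)_12 → 1³ + 10³ = 1 + 1000 = 1001
1001 = (6,11,5)_12 → 6³ + 11³ + 5³ = 216 + 1331 + 125 = 1672
1672 = (11,7,4)_12 → 11³ + 7³ + 4³ = 1331 + 343 + 64 = 1738
1738 = (1,0,0,10)_12 → 1³ + 0³ + 0³ + 10³ = 1 + 0 + 0 + 1000 = 1001  — 1001 already appeared earlier.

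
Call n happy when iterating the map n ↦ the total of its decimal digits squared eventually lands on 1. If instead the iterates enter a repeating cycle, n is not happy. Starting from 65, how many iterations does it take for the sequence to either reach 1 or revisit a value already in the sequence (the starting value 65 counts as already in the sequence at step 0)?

10

65 → 6² + 5² = 61
61 → 6² + 1² = 37
37 → 3² + 7² = 58
58 → 5² + 8² = 89
89 → 8² + 9² = 145
145 → 1² + 4² + 5² = 42
42 → 4² + 2² = 20
20 → 2² + 0² = 4
4 → 4² = 16
16 → 1² + 6² = 37  — 37 repeats.
That took 10 steps.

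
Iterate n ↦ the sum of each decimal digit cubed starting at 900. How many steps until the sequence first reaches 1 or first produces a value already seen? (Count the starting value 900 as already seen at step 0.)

900 → 9³ + 0³ + 0³ = 729 + 0 + 0 = 729
729 → 7³ + 2³ + 9³ = 343 + 8 + 729 = 1080
1080 → 1³ + 0³ + 8³ + 0³ = 1 + 0 + 512 + 0 = 513
513 → 5³ + 1³ + 3³ = 125 + 1 + 27 = 153
153 → 1³ + 5³ + 3³ = 1 + 125 + 27 = 153  — 153 repeats.
That took 5 steps.

5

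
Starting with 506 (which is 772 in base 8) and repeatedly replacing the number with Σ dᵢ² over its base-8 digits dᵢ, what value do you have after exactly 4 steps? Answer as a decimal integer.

74

506 = (7,7,2)_8 → 102
102 = (1,4,6)_8 → 53
53 = (6,5)_8 → 61
61 = (7,5)_8 → 74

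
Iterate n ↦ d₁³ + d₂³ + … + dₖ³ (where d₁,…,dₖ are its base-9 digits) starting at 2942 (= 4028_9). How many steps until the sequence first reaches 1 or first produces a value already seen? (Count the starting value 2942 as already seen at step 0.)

13

2942 = (4,0,2,8)_9 → 4³ + 0³ + 2³ + 8³ = 64 + 0 + 8 + 512 = 584
584 = (7,1,8)_9 → 7³ + 1³ + 8³ = 343 + 1 + 512 = 856
856 = (1,1,5,1)_9 → 1³ + 1³ + 5³ + 1³ = 1 + 1 + 125 + 1 = 128
128 = (1,5,2)_9 → 1³ + 5³ + 2³ = 1 + 125 + 8 = 134
134 = (1,5,8)_9 → 1³ + 5³ + 8³ = 1 + 125 + 512 = 638
638 = (7,7,8)_9 → 7³ + 7³ + 8³ = 343 + 343 + 512 = 1198
1198 = (1,5,7,1)_9 → 1³ + 5³ + 7³ + 1³ = 1 + 125 + 343 + 1 = 470
470 = (5,7,2)_9 → 5³ + 7³ + 2³ = 125 + 343 + 8 = 476
476 = (5,7,8)_9 → 5³ + 7³ + 8³ = 125 + 343 + 512 = 980
980 = (1,3,0,8)_9 → 1³ + 3³ + 0³ + 8³ = 1 + 27 + 0 + 512 = 540
540 = (6,6,0)_9 → 6³ + 6³ + 0³ = 216 + 216 + 0 = 432
432 = (5,3,0)_9 → 5³ + 3³ + 0³ = 125 + 27 + 0 = 152
152 = (1,7,8)_9 → 1³ + 7³ + 8³ = 1 + 343 + 512 = 856  — 856 repeats.
That took 13 steps.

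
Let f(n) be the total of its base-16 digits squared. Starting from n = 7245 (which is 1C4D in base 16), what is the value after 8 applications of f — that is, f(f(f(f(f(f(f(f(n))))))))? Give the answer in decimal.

4

7245 = (1,12,4,13)_16 → 1² + 12² + 4² + 13² = 330
330 = (1,4,10)_16 → 1² + 4² + 10² = 117
117 = (7,5)_16 → 7² + 5² = 74
74 = (4,10)_16 → 4² + 10² = 116
116 = (7,4)_16 → 7² + 4² = 65
65 = (4,1)_16 → 4² + 1² = 17
17 = (1,1)_16 → 1² + 1² = 2
2 = (2)_16 → 2² = 4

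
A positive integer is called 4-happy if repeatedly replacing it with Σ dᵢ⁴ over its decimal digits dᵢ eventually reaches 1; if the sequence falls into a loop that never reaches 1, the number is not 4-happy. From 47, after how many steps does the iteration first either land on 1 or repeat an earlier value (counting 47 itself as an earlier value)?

9

47 → 4⁴ + 7⁴ = 256 + 2401 = 2657
2657 → 2⁴ + 6⁴ + 5⁴ + 7⁴ = 16 + 1296 + 625 + 2401 = 4338
4338 → 4⁴ + 3⁴ + 3⁴ + 8⁴ = 256 + 81 + 81 + 4096 = 4514
4514 → 4⁴ + 5⁴ + 1⁴ + 4⁴ = 256 + 625 + 1 + 256 = 1138
1138 → 1⁴ + 1⁴ + 3⁴ + 8⁴ = 1 + 1 + 81 + 4096 = 4179
4179 → 4⁴ + 1⁴ + 7⁴ + 9⁴ = 256 + 1 + 2401 + 6561 = 9219
9219 → 9⁴ + 2⁴ + 1⁴ + 9⁴ = 6561 + 16 + 1 + 6561 = 13139
13139 → 1⁴ + 3⁴ + 1⁴ + 3⁴ + 9⁴ = 1 + 81 + 1 + 81 + 6561 = 6725
6725 → 6⁴ + 7⁴ + 2⁴ + 5⁴ = 1296 + 2401 + 16 + 625 = 4338  — 4338 repeats.
That took 9 steps.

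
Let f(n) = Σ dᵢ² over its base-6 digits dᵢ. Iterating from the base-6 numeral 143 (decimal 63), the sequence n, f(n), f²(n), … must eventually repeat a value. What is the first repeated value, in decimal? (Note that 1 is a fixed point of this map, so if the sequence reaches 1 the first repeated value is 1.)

63 = (1,4,3)_6 → 1² + 4² + 3² = 26
26 = (4,2)_6 → 4² + 2² = 20
20 = (3,2)_6 → 3² + 2² = 13
13 = (2,1)_6 → 2² + 1² = 5
5 = (5)_6 → 5² = 25
25 = (4,1)_6 → 4² + 1² = 17
17 = (2,5)_6 → 2² + 5² = 29
29 = (4,5)_6 → 4² + 5² = 41
41 = (1,0,5)_6 → 1² + 0² + 5² = 26  — 26 already appeared earlier.

26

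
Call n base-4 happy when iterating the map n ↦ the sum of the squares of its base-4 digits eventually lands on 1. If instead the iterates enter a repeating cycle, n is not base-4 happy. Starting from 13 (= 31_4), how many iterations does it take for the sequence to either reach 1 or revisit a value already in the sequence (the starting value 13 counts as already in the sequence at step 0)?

13 = (3,1)_4 → 3² + 1² = 10
10 = (2,2)_4 → 2² + 2² = 8
8 = (2,0)_4 → 2² + 0² = 4
4 = (1,0)_4 → 1² + 0² = 1  — reached 1.
That took 4 steps.

4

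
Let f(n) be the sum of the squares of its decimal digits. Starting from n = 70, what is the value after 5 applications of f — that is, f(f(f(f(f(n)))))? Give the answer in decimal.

1

70 → 7² + 0² = 49 + 0 = 49
49 → 4² + 9² = 16 + 81 = 97
97 → 9² + 7² = 81 + 49 = 130
130 → 1² + 3² + 0² = 1 + 9 + 0 = 10
10 → 1² + 0² = 1 + 0 = 1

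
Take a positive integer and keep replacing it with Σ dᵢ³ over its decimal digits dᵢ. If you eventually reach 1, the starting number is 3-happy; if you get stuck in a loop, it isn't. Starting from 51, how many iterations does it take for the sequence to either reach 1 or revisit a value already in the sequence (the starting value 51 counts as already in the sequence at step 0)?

51 → 5³ + 1³ = 125 + 1 = 126
126 → 1³ + 2³ + 6³ = 1 + 8 + 216 = 225
225 → 2³ + 2³ + 5³ = 8 + 8 + 125 = 141
141 → 1³ + 4³ + 1³ = 1 + 64 + 1 = 66
66 → 6³ + 6³ = 216 + 216 = 432
432 → 4³ + 3³ + 2³ = 64 + 27 + 8 = 99
99 → 9³ + 9³ = 729 + 729 = 1458
1458 → 1³ + 4³ + 5³ + 8³ = 1 + 64 + 125 + 512 = 702
702 → 7³ + 0³ + 2³ = 343 + 0 + 8 = 351
351 → 3³ + 5³ + 1³ = 27 + 125 + 1 = 153
153 → 1³ + 5³ + 3³ = 1 + 125 + 27 = 153  — 153 repeats.
That took 11 steps.

11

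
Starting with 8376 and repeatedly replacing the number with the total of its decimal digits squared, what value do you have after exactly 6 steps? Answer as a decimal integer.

37

8376 → 158
158 → 90
90 → 81
81 → 65
65 → 61
61 → 37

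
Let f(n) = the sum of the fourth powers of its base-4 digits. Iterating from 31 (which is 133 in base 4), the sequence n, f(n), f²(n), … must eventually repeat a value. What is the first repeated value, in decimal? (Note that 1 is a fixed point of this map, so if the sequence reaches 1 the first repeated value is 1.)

83

31 = (1,3,3)_4 → 1⁴ + 3⁴ + 3⁴ = 163
163 = (2,2,0,3)_4 → 2⁴ + 2⁴ + 0⁴ + 3⁴ = 113
113 = (1,3,0,1)_4 → 1⁴ + 3⁴ + 0⁴ + 1⁴ = 83
83 = (1,1,0,3)_4 → 1⁴ + 1⁴ + 0⁴ + 3⁴ = 83  — 83 already appeared earlier.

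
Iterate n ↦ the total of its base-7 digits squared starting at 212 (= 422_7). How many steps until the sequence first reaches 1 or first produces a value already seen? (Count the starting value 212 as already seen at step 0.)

10

212 = (4,2,2)_7 → 4² + 2² + 2² = 16 + 4 + 4 = 24
24 = (3,3)_7 → 3² + 3² = 9 + 9 = 18
18 = (2,4)_7 → 2² + 4² = 4 + 16 = 20
20 = (2,6)_7 → 2² + 6² = 4 + 36 = 40
40 = (5,5)_7 → 5² + 5² = 25 + 25 = 50
50 = (1,0,1)_7 → 1² + 0² + 1² = 1 + 0 + 1 = 2
2 = (2)_7 → 2² = 4
4 = (4)_7 → 4² = 16
16 = (2,2)_7 → 2² + 2² = 4 + 4 = 8
8 = (1,1)_7 → 1² + 1² = 1 + 1 = 2  — 2 repeats.
That took 10 steps.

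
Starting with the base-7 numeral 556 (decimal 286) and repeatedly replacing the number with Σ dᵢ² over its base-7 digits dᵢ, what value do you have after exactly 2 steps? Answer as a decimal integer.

30

286 = (5,5,6)_7 → 86
86 = (1,5,2)_7 → 30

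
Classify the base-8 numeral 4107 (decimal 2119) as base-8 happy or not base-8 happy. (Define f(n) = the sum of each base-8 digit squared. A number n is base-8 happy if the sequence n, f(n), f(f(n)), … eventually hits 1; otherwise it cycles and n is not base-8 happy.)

2119 = (4,1,0,7)_8 → 66
66 = (1,0,2)_8 → 5
5 = (5)_8 → 25
25 = (3,1)_8 → 10
10 = (1,2)_8 → 5  — 5 already seen; the sequence cycles without reaching 1.

not base-8 happy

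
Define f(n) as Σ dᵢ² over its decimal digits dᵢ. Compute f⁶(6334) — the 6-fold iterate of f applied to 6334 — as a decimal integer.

6334 → 6² + 3² + 3² + 4² = 36 + 9 + 9 + 16 = 70
70 → 7² + 0² = 49 + 0 = 49
49 → 4² + 9² = 16 + 81 = 97
97 → 9² + 7² = 81 + 49 = 130
130 → 1² + 3² + 0² = 1 + 9 + 0 = 10
10 → 1² + 0² = 1 + 0 = 1

1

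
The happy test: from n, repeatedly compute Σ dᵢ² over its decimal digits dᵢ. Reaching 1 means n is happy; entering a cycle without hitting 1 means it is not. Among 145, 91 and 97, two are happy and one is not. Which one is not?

145: 145 → 42 → 20 → 4 → 16 → 37 → 58 → 89 → 145  — repeats 145 (not happy)
91: 91 → 82 → 68 → 100 → 1  — reaches 1 (happy)
97: 97 → 130 → 10 → 1  — reaches 1 (happy)

145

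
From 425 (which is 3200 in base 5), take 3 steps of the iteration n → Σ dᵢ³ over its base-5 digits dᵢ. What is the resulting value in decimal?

65

425 = (3,2,0,0)_5 → 3³ + 2³ + 0³ + 0³ = 35
35 = (1,2,0)_5 → 1³ + 2³ + 0³ = 9
9 = (1,4)_5 → 1³ + 4³ = 65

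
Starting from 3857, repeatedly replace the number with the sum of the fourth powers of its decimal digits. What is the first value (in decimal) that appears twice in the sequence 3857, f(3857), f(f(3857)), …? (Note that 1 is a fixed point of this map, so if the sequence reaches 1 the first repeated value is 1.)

3857 → 3⁴ + 8⁴ + 5⁴ + 7⁴ = 7203
7203 → 7⁴ + 2⁴ + 0⁴ + 3⁴ = 2498
2498 → 2⁴ + 4⁴ + 9⁴ + 8⁴ = 10929
10929 → 1⁴ + 0⁴ + 9⁴ + 2⁴ + 9⁴ = 13139
13139 → 1⁴ + 3⁴ + 1⁴ + 3⁴ + 9⁴ = 6725
6725 → 6⁴ + 7⁴ + 2⁴ + 5⁴ = 4338
4338 → 4⁴ + 3⁴ + 3⁴ + 8⁴ = 4514
4514 → 4⁴ + 5⁴ + 1⁴ + 4⁴ = 1138
1138 → 1⁴ + 1⁴ + 3⁴ + 8⁴ = 4179
4179 → 4⁴ + 1⁴ + 7⁴ + 9⁴ = 9219
9219 → 9⁴ + 2⁴ + 1⁴ + 9⁴ = 13139  — 13139 already appeared earlier.

13139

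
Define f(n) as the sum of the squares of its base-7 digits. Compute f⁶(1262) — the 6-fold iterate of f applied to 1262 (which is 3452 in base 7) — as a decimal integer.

10

1262 = (3,4,5,2)_7 → 3² + 4² + 5² + 2² = 54
54 = (1,0,5)_7 → 1² + 0² + 5² = 26
26 = (3,5)_7 → 3² + 5² = 34
34 = (4,6)_7 → 4² + 6² = 52
52 = (1,0,3)_7 → 1² + 0² + 3² = 10
10 = (1,3)_7 → 1² + 3² = 10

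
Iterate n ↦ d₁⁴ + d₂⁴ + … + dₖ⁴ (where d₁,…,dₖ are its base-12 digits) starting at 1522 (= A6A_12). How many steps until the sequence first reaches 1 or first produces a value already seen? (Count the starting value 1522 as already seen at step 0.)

1522 = (10,6,10)_12 → 10⁴ + 6⁴ + 10⁴ = 21296
21296 = (1,0,3,10,8)_12 → 1⁴ + 0⁴ + 3⁴ + 10⁴ + 8⁴ = 14178
14178 = (8,2,5,6)_12 → 8⁴ + 2⁴ + 5⁴ + 6⁴ = 6033
6033 = (3,5,10,9)_12 → 3⁴ + 5⁴ + 10⁴ + 9⁴ = 17267
17267 = (9,11,10,11)_12 → 9⁴ + 11⁴ + 10⁴ + 11⁴ = 45843
45843 = (2,2,6,4,3)_12 → 2⁴ + 2⁴ + 6⁴ + 4⁴ + 3⁴ = 1665
1665 = (11,6,9)_12 → 11⁴ + 6⁴ + 9⁴ = 22498
22498 = (1,1,0,2,10)_12 → 1⁴ + 1⁴ + 0⁴ + 2⁴ + 10⁴ = 10018
10018 = (5,9,6,10)_12 → 5⁴ + 9⁴ + 6⁴ + 10⁴ = 18482
18482 = (10,8,4,2)_12 → 10⁴ + 8⁴ + 4⁴ + 2⁴ = 14368
14368 = (8,3,9,4)_12 → 8⁴ + 3⁴ + 9⁴ + 4⁴ = 10994
10994 = (6,4,4,2)_12 → 6⁴ + 4⁴ + 4⁴ + 2⁴ = 1824
1824 = (1,0,8,0)_12 → 1⁴ + 0⁴ + 8⁴ + 0⁴ = 4097
4097 = (2,4,5,5)_12 → 2⁴ + 4⁴ + 5⁴ + 5⁴ = 1522  — 1522 repeats.
That took 14 steps.

14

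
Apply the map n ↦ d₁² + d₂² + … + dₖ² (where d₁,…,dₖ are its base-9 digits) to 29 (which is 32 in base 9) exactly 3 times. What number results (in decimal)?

29 = (3,2)_9 → 3² + 2² = 9 + 4 = 13
13 = (1,4)_9 → 1² + 4² = 1 + 16 = 17
17 = (1,8)_9 → 1² + 8² = 1 + 64 = 65

65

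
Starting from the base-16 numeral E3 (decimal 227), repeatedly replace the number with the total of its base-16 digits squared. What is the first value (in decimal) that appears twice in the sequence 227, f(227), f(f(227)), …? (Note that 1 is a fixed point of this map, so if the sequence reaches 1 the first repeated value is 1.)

146

227 = (14,3)_16 → 14² + 3² = 205
205 = (12,13)_16 → 12² + 13² = 313
313 = (1,3,9)_16 → 1² + 3² + 9² = 91
91 = (5,11)_16 → 5² + 11² = 146
146 = (9,2)_16 → 9² + 2² = 85
85 = (5,5)_16 → 5² + 5² = 50
50 = (3,2)_16 → 3² + 2² = 13
13 = (13)_16 → 13² = 169
169 = (10,9)_16 → 10² + 9² = 181
181 = (11,5)_16 → 11² + 5² = 146  — 146 already appeared earlier.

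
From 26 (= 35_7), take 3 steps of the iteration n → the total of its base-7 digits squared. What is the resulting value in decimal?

10

26 = (3,5)_7 → 3² + 5² = 34
34 = (4,6)_7 → 4² + 6² = 52
52 = (1,0,3)_7 → 1² + 0² + 3² = 10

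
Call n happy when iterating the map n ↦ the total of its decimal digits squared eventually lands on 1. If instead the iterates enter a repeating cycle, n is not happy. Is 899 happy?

happy

899 → 226
226 → 44
44 → 32
32 → 13
13 → 10
10 → 1  — reached 1.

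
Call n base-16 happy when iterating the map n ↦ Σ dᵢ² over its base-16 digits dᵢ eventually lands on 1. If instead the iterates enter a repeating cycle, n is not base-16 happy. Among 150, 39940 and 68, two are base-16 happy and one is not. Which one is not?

150: 150 → 117 → 74 → 116 → 65 → 17 → 2 → 4 → 16 → 1  — reaches 1 (base-16 happy)
39940: 39940 → 241 → 226 → 200 → 208 → 169 → 181 → 146 → 85 → 50 → 13 → 169  — repeats 169 (not base-16 happy)
68: 68 → 32 → 4 → 16 → 1  — reaches 1 (base-16 happy)

39940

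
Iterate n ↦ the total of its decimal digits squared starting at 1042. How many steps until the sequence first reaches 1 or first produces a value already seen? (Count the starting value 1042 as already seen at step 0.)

1042 → 1² + 0² + 4² + 2² = 1 + 0 + 16 + 4 = 21
21 → 2² + 1² = 4 + 1 = 5
5 → 5² = 25
25 → 2² + 5² = 4 + 25 = 29
29 → 2² + 9² = 4 + 81 = 85
85 → 8² + 5² = 64 + 25 = 89
89 → 8² + 9² = 64 + 81 = 145
145 → 1² + 4² + 5² = 1 + 16 + 25 = 42
42 → 4² + 2² = 16 + 4 = 20
20 → 2² + 0² = 4 + 0 = 4
4 → 4² = 16
16 → 1² + 6² = 1 + 36 = 37
37 → 3² + 7² = 9 + 49 = 58
58 → 5² + 8² = 25 + 64 = 89  — 89 repeats.
That took 14 steps.

14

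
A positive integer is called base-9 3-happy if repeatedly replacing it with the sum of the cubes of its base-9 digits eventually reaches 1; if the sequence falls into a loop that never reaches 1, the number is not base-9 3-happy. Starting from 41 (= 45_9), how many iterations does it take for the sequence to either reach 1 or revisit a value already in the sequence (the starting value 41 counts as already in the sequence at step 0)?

41 = (4,5)_9 → 4³ + 5³ = 189
189 = (2,3,0)_9 → 2³ + 3³ + 0³ = 35
35 = (3,8)_9 → 3³ + 8³ = 539
539 = (6,5,8)_9 → 6³ + 5³ + 8³ = 853
853 = (1,1,4,7)_9 → 1³ + 1³ + 4³ + 7³ = 409
409 = (5,0,4)_9 → 5³ + 0³ + 4³ = 189  — 189 repeats.
That took 6 steps.

6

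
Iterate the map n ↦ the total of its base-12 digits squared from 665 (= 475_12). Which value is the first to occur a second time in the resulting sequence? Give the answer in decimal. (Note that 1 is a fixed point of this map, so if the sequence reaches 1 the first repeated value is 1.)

665 = (4,7,5)_12 → 90
90 = (7,6)_12 → 85
85 = (7,1)_12 → 50
50 = (4,2)_12 → 20
20 = (1,8)_12 → 65
65 = (5,5)_12 → 50  — 50 already appeared earlier.

50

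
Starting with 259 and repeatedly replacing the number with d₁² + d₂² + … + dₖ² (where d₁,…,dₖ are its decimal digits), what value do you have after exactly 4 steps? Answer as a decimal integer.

16

259 → 2² + 5² + 9² = 4 + 25 + 81 = 110
110 → 1² + 1² + 0² = 1 + 1 + 0 = 2
2 → 2² = 4
4 → 4² = 16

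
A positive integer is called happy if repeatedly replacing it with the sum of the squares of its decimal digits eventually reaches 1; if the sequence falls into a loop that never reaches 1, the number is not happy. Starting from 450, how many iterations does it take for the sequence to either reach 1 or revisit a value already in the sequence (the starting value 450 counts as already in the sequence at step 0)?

450 → 4² + 5² + 0² = 41
41 → 4² + 1² = 17
17 → 1² + 7² = 50
50 → 5² + 0² = 25
25 → 2² + 5² = 29
29 → 2² + 9² = 85
85 → 8² + 5² = 89
89 → 8² + 9² = 145
145 → 1² + 4² + 5² = 42
42 → 4² + 2² = 20
20 → 2² + 0² = 4
4 → 4² = 16
16 → 1² + 6² = 37
37 → 3² + 7² = 58
58 → 5² + 8² = 89  — 89 repeats.
That took 15 steps.

15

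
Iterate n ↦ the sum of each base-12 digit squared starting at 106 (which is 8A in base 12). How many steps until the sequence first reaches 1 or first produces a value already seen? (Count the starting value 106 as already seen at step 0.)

106 = (8,10)_12 → 8² + 10² = 64 + 100 = 164
164 = (1,1,8)_12 → 1² + 1² + 8² = 1 + 1 + 64 = 66
66 = (5,6)_12 → 5² + 6² = 25 + 36 = 61
61 = (5,1)_12 → 5² + 1² = 25 + 1 = 26
26 = (2,2)_12 → 2² + 2² = 4 + 4 = 8
8 = (8)_12 → 8² = 64
64 = (5,4)_12 → 5² + 4² = 25 + 16 = 41
41 = (3,5)_12 → 3² + 5² = 9 + 25 = 34
34 = (2,10)_12 → 2² + 10² = 4 + 100 = 104
104 = (8,8)_12 → 8² + 8² = 64 + 64 = 128
128 = (10,8)_12 → 10² + 8² = 100 + 64 = 164  — 164 repeats.
That took 11 steps.

11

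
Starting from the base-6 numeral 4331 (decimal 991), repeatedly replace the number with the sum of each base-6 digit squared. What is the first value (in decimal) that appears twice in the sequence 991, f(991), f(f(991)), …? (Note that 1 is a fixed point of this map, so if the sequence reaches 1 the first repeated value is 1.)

991 = (4,3,3,1)_6 → 4² + 3² + 3² + 1² = 35
35 = (5,5)_6 → 5² + 5² = 50
50 = (1,2,2)_6 → 1² + 2² + 2² = 9
9 = (1,3)_6 → 1² + 3² = 10
10 = (1,4)_6 → 1² + 4² = 17
17 = (2,5)_6 → 2² + 5² = 29
29 = (4,5)_6 → 4² + 5² = 41
41 = (1,0,5)_6 → 1² + 0² + 5² = 26
26 = (4,2)_6 → 4² + 2² = 20
20 = (3,2)_6 → 3² + 2² = 13
13 = (2,1)_6 → 2² + 1² = 5
5 = (5)_6 → 5² = 25
25 = (4,1)_6 → 4² + 1² = 17  — 17 already appeared earlier.

17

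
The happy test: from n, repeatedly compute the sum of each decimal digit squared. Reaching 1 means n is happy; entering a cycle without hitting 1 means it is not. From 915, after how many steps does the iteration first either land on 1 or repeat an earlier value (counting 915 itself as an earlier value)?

14

915 → 9² + 1² + 5² = 81 + 1 + 25 = 107
107 → 1² + 0² + 7² = 1 + 0 + 49 = 50
50 → 5² + 0² = 25 + 0 = 25
25 → 2² + 5² = 4 + 25 = 29
29 → 2² + 9² = 4 + 81 = 85
85 → 8² + 5² = 64 + 25 = 89
89 → 8² + 9² = 64 + 81 = 145
145 → 1² + 4² + 5² = 1 + 16 + 25 = 42
42 → 4² + 2² = 16 + 4 = 20
20 → 2² + 0² = 4 + 0 = 4
4 → 4² = 16
16 → 1² + 6² = 1 + 36 = 37
37 → 3² + 7² = 9 + 49 = 58
58 → 5² + 8² = 25 + 64 = 89  — 89 repeats.
That took 14 steps.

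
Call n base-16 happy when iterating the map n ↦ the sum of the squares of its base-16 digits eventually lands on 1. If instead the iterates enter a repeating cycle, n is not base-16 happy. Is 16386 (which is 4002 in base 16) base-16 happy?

base-16 happy

16386 = (4,0,0,2)_16 → 4² + 0² + 0² + 2² = 16 + 0 + 0 + 4 = 20
20 = (1,4)_16 → 1² + 4² = 1 + 16 = 17
17 = (1,1)_16 → 1² + 1² = 1 + 1 = 2
2 = (2)_16 → 2² = 4
4 = (4)_16 → 4² = 16
16 = (1,0)_16 → 1² + 0² = 1 + 0 = 1  — reached 1.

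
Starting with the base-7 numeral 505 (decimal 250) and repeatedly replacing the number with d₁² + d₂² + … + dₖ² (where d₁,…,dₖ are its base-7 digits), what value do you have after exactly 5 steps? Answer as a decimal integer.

250 = (5,0,5)_7 → 5² + 0² + 5² = 50
50 = (1,0,1)_7 → 1² + 0² + 1² = 2
2 = (2)_7 → 2² = 4
4 = (4)_7 → 4² = 16
16 = (2,2)_7 → 2² + 2² = 8

8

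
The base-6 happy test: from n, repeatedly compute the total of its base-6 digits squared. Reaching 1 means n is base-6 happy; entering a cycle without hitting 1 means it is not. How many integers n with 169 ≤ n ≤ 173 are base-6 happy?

1

169: 169 → 33 → 34 → 41 → 26 → 20 → 13 → 5 → 25 → 17 → 29 → 41  — not base-6 happy
170: 170 → 36 → 1  — base-6 happy
171: 171 → 41 → 26 → 20 → 13 → 5 → 25 → 17 → 29 → 41  — not base-6 happy
172: 172 → 48 → 5 → 25 → 17 → 29 → 41 → 26 → 20 → 13 → 5  — not base-6 happy
173: 173 → 57 → 19 → 10 → 17 → 29 → 41 → 26 → 20 → 13 → 5 → 25 → 17  — not base-6 happy
base-6 happy: 170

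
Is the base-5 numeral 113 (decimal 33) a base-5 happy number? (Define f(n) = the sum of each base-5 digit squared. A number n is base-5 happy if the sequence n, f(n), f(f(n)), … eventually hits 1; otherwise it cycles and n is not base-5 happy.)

33 = (1,1,3)_5 → 1² + 1² + 3² = 1 + 1 + 9 = 11
11 = (2,1)_5 → 2² + 1² = 4 + 1 = 5
5 = (1,0)_5 → 1² + 0² = 1 + 0 = 1  — reached 1.

base-5 happy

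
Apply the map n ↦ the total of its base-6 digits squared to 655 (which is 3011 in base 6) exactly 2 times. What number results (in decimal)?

655 = (3,0,1,1)_6 → 3² + 0² + 1² + 1² = 11
11 = (1,5)_6 → 1² + 5² = 26

26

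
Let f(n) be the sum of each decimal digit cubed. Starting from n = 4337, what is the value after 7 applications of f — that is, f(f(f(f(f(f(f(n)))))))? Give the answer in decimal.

4337 → 4³ + 3³ + 3³ + 7³ = 461
461 → 4³ + 6³ + 1³ = 281
281 → 2³ + 8³ + 1³ = 521
521 → 5³ + 2³ + 1³ = 134
134 → 1³ + 3³ + 4³ = 92
92 → 9³ + 2³ = 737
737 → 7³ + 3³ + 7³ = 713

713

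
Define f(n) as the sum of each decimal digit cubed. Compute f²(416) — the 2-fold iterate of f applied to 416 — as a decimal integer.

416 → 281
281 → 521

521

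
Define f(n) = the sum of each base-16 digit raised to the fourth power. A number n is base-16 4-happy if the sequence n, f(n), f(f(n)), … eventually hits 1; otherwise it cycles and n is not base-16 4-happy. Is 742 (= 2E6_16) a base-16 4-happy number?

742 = (2,14,6)_16 → 2⁴ + 14⁴ + 6⁴ = 16 + 38416 + 1296 = 39728
39728 = (9,11,3,0)_16 → 9⁴ + 11⁴ + 3⁴ + 0⁴ = 6561 + 14641 + 81 + 0 = 21283
21283 = (5,3,2,3)_16 → 5⁴ + 3⁴ + 2⁴ + 3⁴ = 625 + 81 + 16 + 81 = 803
803 = (3,2,3)_16 → 3⁴ + 2⁴ + 3⁴ = 81 + 16 + 81 = 178
178 = (11,2)_16 → 11⁴ + 2⁴ = 14641 + 16 = 14657
14657 = (3,9,4,1)_16 → 3⁴ + 9⁴ + 4⁴ + 1⁴ = 81 + 6561 + 256 + 1 = 6899
6899 = (1,10,15,3)_16 → 1⁴ + 10⁴ + 15⁴ + 3⁴ = 1 + 10000 + 50625 + 81 = 60707
60707 = (14,13,2,3)_16 → 14⁴ + 13⁴ + 2⁴ + 3⁴ = 38416 + 28561 + 16 + 81 = 67074
67074 = (1,0,6,0,2)_16 → 1⁴ + 0⁴ + 6⁴ + 0⁴ + 2⁴ = 1 + 0 + 1296 + 0 + 16 = 1313
1313 = (5,2,1)_16 → 5⁴ + 2⁴ + 1⁴ = 625 + 16 + 1 = 642
642 = (2,8,2)_16 → 2⁴ + 8⁴ + 2⁴ = 16 + 4096 + 16 = 4128
4128 = (1,0,2,0)_16 → 1⁴ + 0⁴ + 2⁴ + 0⁴ = 1 + 0 + 16 + 0 = 17
17 = (1,1)_16 → 1⁴ + 1⁴ = 1 + 1 = 2
2 = (2)_16 → 2⁴ = 16
16 = (1,0)_16 → 1⁴ + 0⁴ = 1 + 0 = 1  — reached 1.

base-16 4-happy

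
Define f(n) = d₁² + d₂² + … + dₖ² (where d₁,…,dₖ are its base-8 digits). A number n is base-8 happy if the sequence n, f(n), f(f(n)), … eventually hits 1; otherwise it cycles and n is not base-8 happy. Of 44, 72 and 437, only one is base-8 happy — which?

437

44: 44 → 41 → 26 → 13 → 26  — repeats 26 (not base-8 happy)
72: 72 → 2 → 4 → 16 → 4  — repeats 4 (not base-8 happy)
437: 437 → 97 → 18 → 8 → 1  — reaches 1 (base-8 happy)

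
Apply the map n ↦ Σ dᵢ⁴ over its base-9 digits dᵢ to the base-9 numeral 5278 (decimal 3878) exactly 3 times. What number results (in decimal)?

3878 = (5,2,7,8)_9 → 5⁴ + 2⁴ + 7⁴ + 8⁴ = 7138
7138 = (1,0,7,1,1)_9 → 1⁴ + 0⁴ + 7⁴ + 1⁴ + 1⁴ = 2404
2404 = (3,2,6,1)_9 → 3⁴ + 2⁴ + 6⁴ + 1⁴ = 1394

1394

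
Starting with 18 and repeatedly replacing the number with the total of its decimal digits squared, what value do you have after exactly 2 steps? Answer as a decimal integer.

61

18 → 1² + 8² = 1 + 64 = 65
65 → 6² + 5² = 36 + 25 = 61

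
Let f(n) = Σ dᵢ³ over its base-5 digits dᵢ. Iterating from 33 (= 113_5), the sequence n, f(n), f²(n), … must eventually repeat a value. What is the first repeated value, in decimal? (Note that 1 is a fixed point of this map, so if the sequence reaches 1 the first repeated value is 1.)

65

33 = (1,1,3)_5 → 1³ + 1³ + 3³ = 29
29 = (1,0,4)_5 → 1³ + 0³ + 4³ = 65
65 = (2,3,0)_5 → 2³ + 3³ + 0³ = 35
35 = (1,2,0)_5 → 1³ + 2³ + 0³ = 9
9 = (1,4)_5 → 1³ + 4³ = 65  — 65 already appeared earlier.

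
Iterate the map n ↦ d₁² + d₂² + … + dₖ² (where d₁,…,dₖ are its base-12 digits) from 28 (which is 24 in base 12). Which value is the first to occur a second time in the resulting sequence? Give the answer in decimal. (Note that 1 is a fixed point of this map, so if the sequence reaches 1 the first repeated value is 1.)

28 = (2,4)_12 → 2² + 4² = 20
20 = (1,8)_12 → 1² + 8² = 65
65 = (5,5)_12 → 5² + 5² = 50
50 = (4,2)_12 → 4² + 2² = 20  — 20 already appeared earlier.

20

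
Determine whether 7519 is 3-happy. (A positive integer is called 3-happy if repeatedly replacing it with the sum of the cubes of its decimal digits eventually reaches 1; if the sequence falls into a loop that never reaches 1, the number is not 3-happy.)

7519 → 1198
1198 → 1243
1243 → 100
100 → 1  — reached 1.

3-happy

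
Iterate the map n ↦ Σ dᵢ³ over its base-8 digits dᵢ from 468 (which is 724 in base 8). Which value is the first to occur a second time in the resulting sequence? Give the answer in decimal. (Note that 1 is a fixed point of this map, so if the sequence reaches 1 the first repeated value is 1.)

468 = (7,2,4)_8 → 7³ + 2³ + 4³ = 343 + 8 + 64 = 415
415 = (6,3,7)_8 → 6³ + 3³ + 7³ = 216 + 27 + 343 = 586
586 = (1,1,1,2)_8 → 1³ + 1³ + 1³ + 2³ = 1 + 1 + 1 + 8 = 11
11 = (1,3)_8 → 1³ + 3³ = 1 + 27 = 28
28 = (3,4)_8 → 3³ + 4³ = 27 + 64 = 91
91 = (1,3,3)_8 → 1³ + 3³ + 3³ = 1 + 27 + 27 = 55
55 = (6,7)_8 → 6³ + 7³ = 216 + 343 = 559
559 = (1,0,5,7)_8 → 1³ + 0³ + 5³ + 7³ = 1 + 0 + 125 + 343 = 469
469 = (7,2,5)_8 → 7³ + 2³ + 5³ = 343 + 8 + 125 = 476
476 = (7,3,4)_8 → 7³ + 3³ + 4³ = 343 + 27 + 64 = 434
434 = (6,6,2)_8 → 6³ + 6³ + 2³ = 216 + 216 + 8 = 440
440 = (6,7,0)_8 → 6³ + 7³ + 0³ = 216 + 343 + 0 = 559  — 559 already appeared earlier.

559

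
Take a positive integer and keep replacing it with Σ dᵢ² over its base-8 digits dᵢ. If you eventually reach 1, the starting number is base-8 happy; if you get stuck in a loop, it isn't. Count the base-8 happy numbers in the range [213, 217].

1

213: 213 → 38 → 52 → 52  — not base-8 happy
214: 214 → 49 → 37 → 41 → 26 → 13 → 26  — not base-8 happy
215: 215 → 62 → 85 → 30 → 45 → 50 → 40 → 25 → 10 → 5 → 25  — not base-8 happy
216: 216 → 18 → 8 → 1  — base-8 happy
217: 217 → 19 → 13 → 26 → 13  — not base-8 happy
base-8 happy: 216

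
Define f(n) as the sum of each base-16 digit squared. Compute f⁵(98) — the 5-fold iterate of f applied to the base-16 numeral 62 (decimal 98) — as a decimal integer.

16

98 = (6,2)_16 → 40
40 = (2,8)_16 → 68
68 = (4,4)_16 → 32
32 = (2,0)_16 → 4
4 = (4)_16 → 16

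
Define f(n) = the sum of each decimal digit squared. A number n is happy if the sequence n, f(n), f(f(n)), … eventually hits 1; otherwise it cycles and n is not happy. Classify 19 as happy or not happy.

19 → 82
82 → 68
68 → 100
100 → 1  — reached 1.

happy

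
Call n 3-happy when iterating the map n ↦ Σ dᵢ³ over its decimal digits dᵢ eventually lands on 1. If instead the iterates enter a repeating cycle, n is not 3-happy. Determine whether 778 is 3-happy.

3-happy

778 → 7³ + 7³ + 8³ = 1198
1198 → 1³ + 1³ + 9³ + 8³ = 1243
1243 → 1³ + 2³ + 4³ + 3³ = 100
100 → 1³ + 0³ + 0³ = 1  — reached 1.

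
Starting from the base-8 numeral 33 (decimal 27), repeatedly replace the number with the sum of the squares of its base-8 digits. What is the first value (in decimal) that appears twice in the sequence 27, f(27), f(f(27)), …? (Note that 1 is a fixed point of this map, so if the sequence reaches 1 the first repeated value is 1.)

27 = (3,3)_8 → 3² + 3² = 9 + 9 = 18
18 = (2,2)_8 → 2² + 2² = 4 + 4 = 8
8 = (1,0)_8 → 1² + 0² = 1 + 0 = 1  — reached the fixed point 1.
1 → 1, so 1 is the first repeated value.

1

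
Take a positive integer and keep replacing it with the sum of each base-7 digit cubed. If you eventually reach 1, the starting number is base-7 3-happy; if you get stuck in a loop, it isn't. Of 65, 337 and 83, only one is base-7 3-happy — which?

65: 65 → 17 → 35 → 125 → 251 → 341 → 557 → 137 → 197 → 65  — repeats 65 (not base-7 3-happy)
337: 337 → 433 → 343 → 1  — reaches 1 (base-7 3-happy)
83: 83 → 281 → 251 → 341 → 557 → 137 → 197 → 65 → 17 → 35 → 125 → 251  — repeats 251 (not base-7 3-happy)

337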